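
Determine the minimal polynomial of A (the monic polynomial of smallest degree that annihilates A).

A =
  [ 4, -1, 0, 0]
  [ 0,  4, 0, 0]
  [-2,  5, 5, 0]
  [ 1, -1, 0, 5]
x^3 - 13*x^2 + 56*x - 80

The characteristic polynomial is χ_A(x) = (x - 5)^2*(x - 4)^2, so the eigenvalues are known. The minimal polynomial is
  m_A(x) = Π_λ (x − λ)^{k_λ}
where k_λ is the size of the *largest* Jordan block for λ (equivalently, the smallest k with (A − λI)^k v = 0 for every generalised eigenvector v of λ).

  λ = 4: largest Jordan block has size 2, contributing (x − 4)^2
  λ = 5: largest Jordan block has size 1, contributing (x − 5)

So m_A(x) = (x - 5)*(x - 4)^2 = x^3 - 13*x^2 + 56*x - 80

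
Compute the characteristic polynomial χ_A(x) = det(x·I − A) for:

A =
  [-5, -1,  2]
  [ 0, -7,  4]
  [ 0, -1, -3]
x^3 + 15*x^2 + 75*x + 125

Expanding det(x·I − A) (e.g. by cofactor expansion or by noting that A is similar to its Jordan form J, which has the same characteristic polynomial as A) gives
  χ_A(x) = x^3 + 15*x^2 + 75*x + 125
which factors as (x + 5)^3. The eigenvalues (with algebraic multiplicities) are λ = -5 with multiplicity 3.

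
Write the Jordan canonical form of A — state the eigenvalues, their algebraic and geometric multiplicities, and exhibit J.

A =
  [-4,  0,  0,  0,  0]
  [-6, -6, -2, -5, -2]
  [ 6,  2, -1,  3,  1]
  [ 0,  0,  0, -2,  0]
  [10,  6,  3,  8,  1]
J_1(-4) ⊕ J_3(-2) ⊕ J_1(-2)

The characteristic polynomial is
  det(x·I − A) = x^5 + 12*x^4 + 56*x^3 + 128*x^2 + 144*x + 64 = (x + 2)^4*(x + 4)

Eigenvalues and multiplicities (the geometric multiplicity of λ is n − rank(A − λI), which equals the number of Jordan blocks for λ):
  λ = -4: algebraic multiplicity = 1, geometric multiplicity = 1
  λ = -2: algebraic multiplicity = 4, geometric multiplicity = 2

Determining the block sizes for each eigenvalue:
  λ = -4: one block (gm = 1), so the single block has size am = 1 → block sizes [1]
  λ = -2: with am = 4 and gm = 2, the partition is not yet determined (e.g. several partitions of 4 into 2 parts exist). Let N = A − (-2)·I. Computing rank(N^1) = 3, rank(N^2) = 2, rank(N^3) = 1; the number of blocks of size ≥ j is rank(N^{j−1}) − rank(N^j), giving [2, 1, 1]. So we have 1 block(s) of size 3, 1 block(s) of size 1 → block sizes [3, 1]

Assembling the blocks gives a Jordan form
J =
  [-4,  0,  0,  0,  0]
  [ 0, -2,  1,  0,  0]
  [ 0,  0, -2,  1,  0]
  [ 0,  0,  0, -2,  0]
  [ 0,  0,  0,  0, -2]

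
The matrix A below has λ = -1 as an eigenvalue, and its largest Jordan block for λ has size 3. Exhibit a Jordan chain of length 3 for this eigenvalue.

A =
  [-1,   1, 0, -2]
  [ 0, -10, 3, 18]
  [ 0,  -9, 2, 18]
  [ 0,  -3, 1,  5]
A Jordan chain for λ = -1 of length 3:
v_1 = (-3, 0, 0, 0)ᵀ
v_2 = (1, -9, -9, -3)ᵀ
v_3 = (0, 1, 0, 0)ᵀ

Let N = A − (-1)·I. We want v_3 with N^3 v_3 = 0 but N^2 v_3 ≠ 0; then v_{j-1} := N · v_j for j = 3, …, 2.

Pick v_3 = (0, 1, 0, 0)ᵀ.
Then v_2 = N · v_3 = (1, -9, -9, -3)ᵀ.
Then v_1 = N · v_2 = (-3, 0, 0, 0)ᵀ.

Sanity check: (A − (-1)·I) v_1 = (0, 0, 0, 0)ᵀ = 0. ✓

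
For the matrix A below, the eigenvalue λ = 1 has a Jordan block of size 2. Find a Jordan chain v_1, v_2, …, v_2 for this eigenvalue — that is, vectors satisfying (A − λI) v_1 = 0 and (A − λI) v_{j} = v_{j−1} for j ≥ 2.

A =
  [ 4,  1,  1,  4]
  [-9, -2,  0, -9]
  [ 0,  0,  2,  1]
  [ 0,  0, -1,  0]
A Jordan chain for λ = 1 of length 2:
v_1 = (3, -9, 0, 0)ᵀ
v_2 = (1, 0, 0, 0)ᵀ

Let N = A − (1)·I. We want v_2 with N^2 v_2 = 0 but N^1 v_2 ≠ 0; then v_{j-1} := N · v_j for j = 2, …, 2.

Pick v_2 = (1, 0, 0, 0)ᵀ.
Then v_1 = N · v_2 = (3, -9, 0, 0)ᵀ.

Sanity check: (A − (1)·I) v_1 = (0, 0, 0, 0)ᵀ = 0. ✓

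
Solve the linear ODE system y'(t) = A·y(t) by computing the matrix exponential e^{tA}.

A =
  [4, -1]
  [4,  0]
e^{tA} =
  [2*t*exp(2*t) + exp(2*t), -t*exp(2*t)]
  [4*t*exp(2*t), -2*t*exp(2*t) + exp(2*t)]

Strategy: write A = P · J · P⁻¹ where J is a Jordan canonical form, so e^{tA} = P · e^{tJ} · P⁻¹, and e^{tJ} can be computed block-by-block.

A has Jordan form
J =
  [2, 1]
  [0, 2]
(up to reordering of blocks).

Per-block formulas:
  For a 2×2 Jordan block J_2(2): exp(t · J_2(2)) = e^(2t)·(I + t·N), where N is the 2×2 nilpotent shift.

After assembling e^{tJ} and conjugating by P, we get:

e^{tA} =
  [2*t*exp(2*t) + exp(2*t), -t*exp(2*t)]
  [4*t*exp(2*t), -2*t*exp(2*t) + exp(2*t)]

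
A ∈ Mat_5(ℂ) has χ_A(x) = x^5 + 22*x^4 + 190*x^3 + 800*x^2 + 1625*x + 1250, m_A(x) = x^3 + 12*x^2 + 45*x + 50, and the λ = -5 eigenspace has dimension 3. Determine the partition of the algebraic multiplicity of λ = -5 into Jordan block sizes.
Block sizes for λ = -5: [2, 1, 1]

Step 1 — from the characteristic polynomial, algebraic multiplicity of λ = -5 is 4. From dim ker(A − (-5)·I) = 3, there are exactly 3 Jordan blocks for λ = -5.
Step 2 — from the minimal polynomial, the factor (x + 5)^2 tells us the largest block for λ = -5 has size 2.
Step 3 — with total size 4, 3 blocks, and largest block 2, the block sizes (in nonincreasing order) are [2, 1, 1].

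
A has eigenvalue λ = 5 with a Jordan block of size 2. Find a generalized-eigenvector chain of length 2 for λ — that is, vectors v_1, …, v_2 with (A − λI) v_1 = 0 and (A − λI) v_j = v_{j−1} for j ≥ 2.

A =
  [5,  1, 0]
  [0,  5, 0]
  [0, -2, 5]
A Jordan chain for λ = 5 of length 2:
v_1 = (1, 0, -2)ᵀ
v_2 = (0, 1, 0)ᵀ

Let N = A − (5)·I. We want v_2 with N^2 v_2 = 0 but N^1 v_2 ≠ 0; then v_{j-1} := N · v_j for j = 2, …, 2.

Pick v_2 = (0, 1, 0)ᵀ.
Then v_1 = N · v_2 = (1, 0, -2)ᵀ.

Sanity check: (A − (5)·I) v_1 = (0, 0, 0)ᵀ = 0. ✓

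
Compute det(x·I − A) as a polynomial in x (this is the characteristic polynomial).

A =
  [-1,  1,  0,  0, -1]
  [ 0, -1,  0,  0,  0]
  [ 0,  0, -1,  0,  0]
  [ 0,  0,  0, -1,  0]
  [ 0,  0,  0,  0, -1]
x^5 + 5*x^4 + 10*x^3 + 10*x^2 + 5*x + 1

Expanding det(x·I − A) (e.g. by cofactor expansion or by noting that A is similar to its Jordan form J, which has the same characteristic polynomial as A) gives
  χ_A(x) = x^5 + 5*x^4 + 10*x^3 + 10*x^2 + 5*x + 1
which factors as (x + 1)^5. The eigenvalues (with algebraic multiplicities) are λ = -1 with multiplicity 5.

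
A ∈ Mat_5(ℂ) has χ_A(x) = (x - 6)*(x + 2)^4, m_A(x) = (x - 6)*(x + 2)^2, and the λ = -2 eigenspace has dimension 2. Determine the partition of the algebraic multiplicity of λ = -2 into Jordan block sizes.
Block sizes for λ = -2: [2, 2]

Step 1 — from the characteristic polynomial, algebraic multiplicity of λ = -2 is 4. From dim ker(A − (-2)·I) = 2, there are exactly 2 Jordan blocks for λ = -2.
Step 2 — from the minimal polynomial, the factor (x + 2)^2 tells us the largest block for λ = -2 has size 2.
Step 3 — with total size 4, 2 blocks, and largest block 2, the block sizes (in nonincreasing order) are [2, 2].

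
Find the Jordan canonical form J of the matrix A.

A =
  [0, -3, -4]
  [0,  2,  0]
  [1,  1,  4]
J_3(2)

The characteristic polynomial is
  det(x·I − A) = x^3 - 6*x^2 + 12*x - 8 = (x - 2)^3

Eigenvalues and multiplicities (the geometric multiplicity of λ is n − rank(A − λI), which equals the number of Jordan blocks for λ):
  λ = 2: algebraic multiplicity = 3, geometric multiplicity = 1

Determining the block sizes for each eigenvalue:
  λ = 2: one block (gm = 1), so the single block has size am = 3 → block sizes [3]

Assembling the blocks gives a Jordan form
J =
  [2, 1, 0]
  [0, 2, 1]
  [0, 0, 2]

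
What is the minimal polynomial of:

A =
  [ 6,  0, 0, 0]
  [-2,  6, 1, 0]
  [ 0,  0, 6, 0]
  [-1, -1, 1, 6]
x^3 - 18*x^2 + 108*x - 216

The characteristic polynomial is χ_A(x) = (x - 6)^4, so the eigenvalues are known. The minimal polynomial is
  m_A(x) = Π_λ (x − λ)^{k_λ}
where k_λ is the size of the *largest* Jordan block for λ (equivalently, the smallest k with (A − λI)^k v = 0 for every generalised eigenvector v of λ).

  λ = 6: largest Jordan block has size 3, contributing (x − 6)^3

So m_A(x) = (x - 6)^3 = x^3 - 18*x^2 + 108*x - 216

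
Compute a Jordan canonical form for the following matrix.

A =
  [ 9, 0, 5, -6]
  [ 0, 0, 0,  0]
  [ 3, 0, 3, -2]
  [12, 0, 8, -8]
J_1(0) ⊕ J_1(0) ⊕ J_2(2)

The characteristic polynomial is
  det(x·I − A) = x^4 - 4*x^3 + 4*x^2 = x^2*(x - 2)^2

Eigenvalues and multiplicities (the geometric multiplicity of λ is n − rank(A − λI), which equals the number of Jordan blocks for λ):
  λ = 0: algebraic multiplicity = 2, geometric multiplicity = 2
  λ = 2: algebraic multiplicity = 2, geometric multiplicity = 1

Determining the block sizes for each eigenvalue:
  λ = 0: gm = am = 2, so every block has size 1 → block sizes [1, 1]
  λ = 2: one block (gm = 1), so the single block has size am = 2 → block sizes [2]

Assembling the blocks gives a Jordan form
J =
  [0, 0, 0, 0]
  [0, 0, 0, 0]
  [0, 0, 2, 1]
  [0, 0, 0, 2]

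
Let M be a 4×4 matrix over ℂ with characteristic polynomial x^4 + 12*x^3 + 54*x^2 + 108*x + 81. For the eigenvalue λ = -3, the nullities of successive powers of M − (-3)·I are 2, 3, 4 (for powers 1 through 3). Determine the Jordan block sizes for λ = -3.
Block sizes for λ = -3: [3, 1]

From the dimensions of kernels of powers, the number of Jordan blocks of size at least j is d_j − d_{j−1} where d_j = dim ker(N^j) (with d_0 = 0). Computing the differences gives [2, 1, 1].
The number of blocks of size exactly k is (#blocks of size ≥ k) − (#blocks of size ≥ k + 1), so the partition is: 1 block(s) of size 1, 1 block(s) of size 3.
In nonincreasing order the block sizes are [3, 1].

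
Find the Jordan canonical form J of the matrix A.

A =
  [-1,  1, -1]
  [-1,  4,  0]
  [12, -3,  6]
J_3(3)

The characteristic polynomial is
  det(x·I − A) = x^3 - 9*x^2 + 27*x - 27 = (x - 3)^3

Eigenvalues and multiplicities (the geometric multiplicity of λ is n − rank(A − λI), which equals the number of Jordan blocks for λ):
  λ = 3: algebraic multiplicity = 3, geometric multiplicity = 1

Determining the block sizes for each eigenvalue:
  λ = 3: one block (gm = 1), so the single block has size am = 3 → block sizes [3]

Assembling the blocks gives a Jordan form
J =
  [3, 1, 0]
  [0, 3, 1]
  [0, 0, 3]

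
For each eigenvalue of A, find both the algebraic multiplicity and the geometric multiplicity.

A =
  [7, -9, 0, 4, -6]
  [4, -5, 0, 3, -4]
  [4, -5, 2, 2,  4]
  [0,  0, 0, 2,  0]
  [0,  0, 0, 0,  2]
λ = 1: alg = 2, geom = 1; λ = 2: alg = 3, geom = 2

Step 1 — factor the characteristic polynomial to read off the algebraic multiplicities:
  χ_A(x) = (x - 2)^3*(x - 1)^2

Step 2 — compute geometric multiplicities via the rank-nullity identity g(λ) = n − rank(A − λI):
  rank(A − (1)·I) = 4, so dim ker(A − (1)·I) = n − 4 = 1
  rank(A − (2)·I) = 3, so dim ker(A − (2)·I) = n − 3 = 2

Summary:
  λ = 1: algebraic multiplicity = 2, geometric multiplicity = 1
  λ = 2: algebraic multiplicity = 3, geometric multiplicity = 2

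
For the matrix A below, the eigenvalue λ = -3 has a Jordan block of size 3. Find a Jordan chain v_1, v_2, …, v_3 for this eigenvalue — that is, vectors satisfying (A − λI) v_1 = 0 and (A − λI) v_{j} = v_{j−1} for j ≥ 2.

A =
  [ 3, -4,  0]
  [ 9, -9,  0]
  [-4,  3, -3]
A Jordan chain for λ = -3 of length 3:
v_1 = (0, 0, 3)ᵀ
v_2 = (6, 9, -4)ᵀ
v_3 = (1, 0, 0)ᵀ

Let N = A − (-3)·I. We want v_3 with N^3 v_3 = 0 but N^2 v_3 ≠ 0; then v_{j-1} := N · v_j for j = 3, …, 2.

Pick v_3 = (1, 0, 0)ᵀ.
Then v_2 = N · v_3 = (6, 9, -4)ᵀ.
Then v_1 = N · v_2 = (0, 0, 3)ᵀ.

Sanity check: (A − (-3)·I) v_1 = (0, 0, 0)ᵀ = 0. ✓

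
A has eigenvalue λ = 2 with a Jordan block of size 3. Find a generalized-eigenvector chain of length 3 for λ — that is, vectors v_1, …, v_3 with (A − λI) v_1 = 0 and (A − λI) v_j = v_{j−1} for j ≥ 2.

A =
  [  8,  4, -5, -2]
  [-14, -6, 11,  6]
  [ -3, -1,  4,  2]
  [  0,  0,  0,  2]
A Jordan chain for λ = 2 of length 3:
v_1 = (-5, -5, -10, 0)ᵀ
v_2 = (6, -14, -3, 0)ᵀ
v_3 = (1, 0, 0, 0)ᵀ

Let N = A − (2)·I. We want v_3 with N^3 v_3 = 0 but N^2 v_3 ≠ 0; then v_{j-1} := N · v_j for j = 3, …, 2.

Pick v_3 = (1, 0, 0, 0)ᵀ.
Then v_2 = N · v_3 = (6, -14, -3, 0)ᵀ.
Then v_1 = N · v_2 = (-5, -5, -10, 0)ᵀ.

Sanity check: (A − (2)·I) v_1 = (0, 0, 0, 0)ᵀ = 0. ✓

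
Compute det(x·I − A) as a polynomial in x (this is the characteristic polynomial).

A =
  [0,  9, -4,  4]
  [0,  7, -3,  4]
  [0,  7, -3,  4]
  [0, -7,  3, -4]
x^4

Expanding det(x·I − A) (e.g. by cofactor expansion or by noting that A is similar to its Jordan form J, which has the same characteristic polynomial as A) gives
  χ_A(x) = x^4
which factors as x^4. The eigenvalues (with algebraic multiplicities) are λ = 0 with multiplicity 4.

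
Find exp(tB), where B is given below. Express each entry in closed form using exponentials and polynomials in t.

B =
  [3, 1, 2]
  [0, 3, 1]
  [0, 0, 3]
e^{tB} =
  [exp(3*t), t*exp(3*t), t^2*exp(3*t)/2 + 2*t*exp(3*t)]
  [0, exp(3*t), t*exp(3*t)]
  [0, 0, exp(3*t)]

Strategy: write B = P · J · P⁻¹ where J is a Jordan canonical form, so e^{tB} = P · e^{tJ} · P⁻¹, and e^{tJ} can be computed block-by-block.

B has Jordan form
J =
  [3, 1, 0]
  [0, 3, 1]
  [0, 0, 3]
(up to reordering of blocks).

Per-block formulas:
  For a 3×3 Jordan block J_3(3): exp(t · J_3(3)) = e^(3t)·(I + t·N + (t^2/2)·N^2), where N is the 3×3 nilpotent shift.

After assembling e^{tJ} and conjugating by P, we get:

e^{tB} =
  [exp(3*t), t*exp(3*t), t^2*exp(3*t)/2 + 2*t*exp(3*t)]
  [0, exp(3*t), t*exp(3*t)]
  [0, 0, exp(3*t)]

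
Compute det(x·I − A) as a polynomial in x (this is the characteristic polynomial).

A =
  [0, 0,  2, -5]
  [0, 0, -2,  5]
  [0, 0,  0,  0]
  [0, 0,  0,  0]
x^4

Expanding det(x·I − A) (e.g. by cofactor expansion or by noting that A is similar to its Jordan form J, which has the same characteristic polynomial as A) gives
  χ_A(x) = x^4
which factors as x^4. The eigenvalues (with algebraic multiplicities) are λ = 0 with multiplicity 4.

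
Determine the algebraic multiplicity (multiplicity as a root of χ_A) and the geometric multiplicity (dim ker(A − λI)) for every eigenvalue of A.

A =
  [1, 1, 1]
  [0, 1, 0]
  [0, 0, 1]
λ = 1: alg = 3, geom = 2

Step 1 — factor the characteristic polynomial to read off the algebraic multiplicities:
  χ_A(x) = (x - 1)^3

Step 2 — compute geometric multiplicities via the rank-nullity identity g(λ) = n − rank(A − λI):
  rank(A − (1)·I) = 1, so dim ker(A − (1)·I) = n − 1 = 2

Summary:
  λ = 1: algebraic multiplicity = 3, geometric multiplicity = 2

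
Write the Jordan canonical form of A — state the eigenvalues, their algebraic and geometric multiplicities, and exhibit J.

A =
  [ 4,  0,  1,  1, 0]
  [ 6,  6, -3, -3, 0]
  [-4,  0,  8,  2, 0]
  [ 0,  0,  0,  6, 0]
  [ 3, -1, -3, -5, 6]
J_2(6) ⊕ J_2(6) ⊕ J_1(6)

The characteristic polynomial is
  det(x·I − A) = x^5 - 30*x^4 + 360*x^3 - 2160*x^2 + 6480*x - 7776 = (x - 6)^5

Eigenvalues and multiplicities (the geometric multiplicity of λ is n − rank(A − λI), which equals the number of Jordan blocks for λ):
  λ = 6: algebraic multiplicity = 5, geometric multiplicity = 3

Determining the block sizes for each eigenvalue:
  λ = 6: with am = 5 and gm = 3, the partition is not yet determined (e.g. several partitions of 5 into 3 parts exist). Let N = A − (6)·I. Computing rank(N^1) = 2, rank(N^2) = 0; the number of blocks of size ≥ j is rank(N^{j−1}) − rank(N^j), giving [3, 2]. So we have 2 block(s) of size 2, 1 block(s) of size 1 → block sizes [2, 2, 1]

Assembling the blocks gives a Jordan form
J =
  [6, 1, 0, 0, 0]
  [0, 6, 0, 0, 0]
  [0, 0, 6, 1, 0]
  [0, 0, 0, 6, 0]
  [0, 0, 0, 0, 6]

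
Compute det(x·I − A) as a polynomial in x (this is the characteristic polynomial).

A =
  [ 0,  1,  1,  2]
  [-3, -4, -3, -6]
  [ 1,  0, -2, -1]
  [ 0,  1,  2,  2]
x^4 + 4*x^3 + 6*x^2 + 4*x + 1

Expanding det(x·I − A) (e.g. by cofactor expansion or by noting that A is similar to its Jordan form J, which has the same characteristic polynomial as A) gives
  χ_A(x) = x^4 + 4*x^3 + 6*x^2 + 4*x + 1
which factors as (x + 1)^4. The eigenvalues (with algebraic multiplicities) are λ = -1 with multiplicity 4.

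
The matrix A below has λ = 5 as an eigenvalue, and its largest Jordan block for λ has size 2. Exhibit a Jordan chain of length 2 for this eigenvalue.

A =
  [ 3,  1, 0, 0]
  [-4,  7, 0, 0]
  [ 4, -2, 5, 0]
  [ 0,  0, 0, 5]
A Jordan chain for λ = 5 of length 2:
v_1 = (-2, -4, 4, 0)ᵀ
v_2 = (1, 0, 0, 0)ᵀ

Let N = A − (5)·I. We want v_2 with N^2 v_2 = 0 but N^1 v_2 ≠ 0; then v_{j-1} := N · v_j for j = 2, …, 2.

Pick v_2 = (1, 0, 0, 0)ᵀ.
Then v_1 = N · v_2 = (-2, -4, 4, 0)ᵀ.

Sanity check: (A − (5)·I) v_1 = (0, 0, 0, 0)ᵀ = 0. ✓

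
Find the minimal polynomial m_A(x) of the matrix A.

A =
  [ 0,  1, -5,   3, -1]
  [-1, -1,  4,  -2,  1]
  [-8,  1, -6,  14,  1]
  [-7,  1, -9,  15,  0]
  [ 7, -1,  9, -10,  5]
x^5 - 13*x^4 + 46*x^3 + 10*x^2 - 175*x - 125

The characteristic polynomial is χ_A(x) = (x - 5)^3*(x + 1)^2, so the eigenvalues are known. The minimal polynomial is
  m_A(x) = Π_λ (x − λ)^{k_λ}
where k_λ is the size of the *largest* Jordan block for λ (equivalently, the smallest k with (A − λI)^k v = 0 for every generalised eigenvector v of λ).

  λ = -1: largest Jordan block has size 2, contributing (x + 1)^2
  λ = 5: largest Jordan block has size 3, contributing (x − 5)^3

So m_A(x) = (x - 5)^3*(x + 1)^2 = x^5 - 13*x^4 + 46*x^3 + 10*x^2 - 175*x - 125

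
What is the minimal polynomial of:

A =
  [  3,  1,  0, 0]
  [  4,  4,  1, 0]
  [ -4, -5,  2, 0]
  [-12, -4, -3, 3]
x^3 - 9*x^2 + 27*x - 27

The characteristic polynomial is χ_A(x) = (x - 3)^4, so the eigenvalues are known. The minimal polynomial is
  m_A(x) = Π_λ (x − λ)^{k_λ}
where k_λ is the size of the *largest* Jordan block for λ (equivalently, the smallest k with (A − λI)^k v = 0 for every generalised eigenvector v of λ).

  λ = 3: largest Jordan block has size 3, contributing (x − 3)^3

So m_A(x) = (x - 3)^3 = x^3 - 9*x^2 + 27*x - 27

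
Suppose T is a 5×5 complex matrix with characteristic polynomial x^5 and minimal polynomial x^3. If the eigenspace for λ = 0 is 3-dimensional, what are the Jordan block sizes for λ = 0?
Block sizes for λ = 0: [3, 1, 1]

Step 1 — from the characteristic polynomial, algebraic multiplicity of λ = 0 is 5. From dim ker(T − (0)·I) = 3, there are exactly 3 Jordan blocks for λ = 0.
Step 2 — from the minimal polynomial, the factor (x − 0)^3 tells us the largest block for λ = 0 has size 3.
Step 3 — with total size 5, 3 blocks, and largest block 3, the block sizes (in nonincreasing order) are [3, 1, 1].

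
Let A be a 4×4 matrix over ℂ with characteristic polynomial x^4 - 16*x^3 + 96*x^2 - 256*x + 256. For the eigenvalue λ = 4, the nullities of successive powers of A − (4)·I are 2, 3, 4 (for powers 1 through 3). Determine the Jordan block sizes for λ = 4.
Block sizes for λ = 4: [3, 1]

From the dimensions of kernels of powers, the number of Jordan blocks of size at least j is d_j − d_{j−1} where d_j = dim ker(N^j) (with d_0 = 0). Computing the differences gives [2, 1, 1].
The number of blocks of size exactly k is (#blocks of size ≥ k) − (#blocks of size ≥ k + 1), so the partition is: 1 block(s) of size 1, 1 block(s) of size 3.
In nonincreasing order the block sizes are [3, 1].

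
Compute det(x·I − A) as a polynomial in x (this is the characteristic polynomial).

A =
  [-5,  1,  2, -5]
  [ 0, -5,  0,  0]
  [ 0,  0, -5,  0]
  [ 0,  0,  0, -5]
x^4 + 20*x^3 + 150*x^2 + 500*x + 625

Expanding det(x·I − A) (e.g. by cofactor expansion or by noting that A is similar to its Jordan form J, which has the same characteristic polynomial as A) gives
  χ_A(x) = x^4 + 20*x^3 + 150*x^2 + 500*x + 625
which factors as (x + 5)^4. The eigenvalues (with algebraic multiplicities) are λ = -5 with multiplicity 4.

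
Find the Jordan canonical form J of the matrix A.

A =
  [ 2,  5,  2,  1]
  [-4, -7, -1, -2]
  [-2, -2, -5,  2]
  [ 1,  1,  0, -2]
J_3(-3) ⊕ J_1(-3)

The characteristic polynomial is
  det(x·I − A) = x^4 + 12*x^3 + 54*x^2 + 108*x + 81 = (x + 3)^4

Eigenvalues and multiplicities (the geometric multiplicity of λ is n − rank(A − λI), which equals the number of Jordan blocks for λ):
  λ = -3: algebraic multiplicity = 4, geometric multiplicity = 2

Determining the block sizes for each eigenvalue:
  λ = -3: with am = 4 and gm = 2, the partition is not yet determined (e.g. several partitions of 4 into 2 parts exist). Let N = A − (-3)·I. Computing rank(N^1) = 2, rank(N^2) = 1, rank(N^3) = 0; the number of blocks of size ≥ j is rank(N^{j−1}) − rank(N^j), giving [2, 1, 1]. So we have 1 block(s) of size 3, 1 block(s) of size 1 → block sizes [3, 1]

Assembling the blocks gives a Jordan form
J =
  [-3,  1,  0,  0]
  [ 0, -3,  1,  0]
  [ 0,  0, -3,  0]
  [ 0,  0,  0, -3]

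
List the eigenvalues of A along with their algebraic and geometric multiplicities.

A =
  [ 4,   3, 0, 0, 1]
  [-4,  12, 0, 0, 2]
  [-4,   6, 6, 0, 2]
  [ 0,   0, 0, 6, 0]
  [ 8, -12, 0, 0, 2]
λ = 6: alg = 5, geom = 4

Step 1 — factor the characteristic polynomial to read off the algebraic multiplicities:
  χ_A(x) = (x - 6)^5

Step 2 — compute geometric multiplicities via the rank-nullity identity g(λ) = n − rank(A − λI):
  rank(A − (6)·I) = 1, so dim ker(A − (6)·I) = n − 1 = 4

Summary:
  λ = 6: algebraic multiplicity = 5, geometric multiplicity = 4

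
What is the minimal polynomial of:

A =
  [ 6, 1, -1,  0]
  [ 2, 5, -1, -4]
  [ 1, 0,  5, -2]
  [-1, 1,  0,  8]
x^3 - 18*x^2 + 108*x - 216

The characteristic polynomial is χ_A(x) = (x - 6)^4, so the eigenvalues are known. The minimal polynomial is
  m_A(x) = Π_λ (x − λ)^{k_λ}
where k_λ is the size of the *largest* Jordan block for λ (equivalently, the smallest k with (A − λI)^k v = 0 for every generalised eigenvector v of λ).

  λ = 6: largest Jordan block has size 3, contributing (x − 6)^3

So m_A(x) = (x - 6)^3 = x^3 - 18*x^2 + 108*x - 216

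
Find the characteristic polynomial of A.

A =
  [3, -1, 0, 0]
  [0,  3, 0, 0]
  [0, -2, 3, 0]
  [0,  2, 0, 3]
x^4 - 12*x^3 + 54*x^2 - 108*x + 81

Expanding det(x·I − A) (e.g. by cofactor expansion or by noting that A is similar to its Jordan form J, which has the same characteristic polynomial as A) gives
  χ_A(x) = x^4 - 12*x^3 + 54*x^2 - 108*x + 81
which factors as (x - 3)^4. The eigenvalues (with algebraic multiplicities) are λ = 3 with multiplicity 4.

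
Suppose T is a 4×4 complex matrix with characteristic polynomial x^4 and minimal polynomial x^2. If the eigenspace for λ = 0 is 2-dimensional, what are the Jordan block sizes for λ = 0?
Block sizes for λ = 0: [2, 2]

Step 1 — from the characteristic polynomial, algebraic multiplicity of λ = 0 is 4. From dim ker(T − (0)·I) = 2, there are exactly 2 Jordan blocks for λ = 0.
Step 2 — from the minimal polynomial, the factor (x − 0)^2 tells us the largest block for λ = 0 has size 2.
Step 3 — with total size 4, 2 blocks, and largest block 2, the block sizes (in nonincreasing order) are [2, 2].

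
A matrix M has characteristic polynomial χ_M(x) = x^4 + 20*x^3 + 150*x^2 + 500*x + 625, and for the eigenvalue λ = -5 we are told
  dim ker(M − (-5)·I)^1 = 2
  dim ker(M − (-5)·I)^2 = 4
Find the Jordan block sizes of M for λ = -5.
Block sizes for λ = -5: [2, 2]

From the dimensions of kernels of powers, the number of Jordan blocks of size at least j is d_j − d_{j−1} where d_j = dim ker(N^j) (with d_0 = 0). Computing the differences gives [2, 2].
The number of blocks of size exactly k is (#blocks of size ≥ k) − (#blocks of size ≥ k + 1), so the partition is: 2 block(s) of size 2.
In nonincreasing order the block sizes are [2, 2].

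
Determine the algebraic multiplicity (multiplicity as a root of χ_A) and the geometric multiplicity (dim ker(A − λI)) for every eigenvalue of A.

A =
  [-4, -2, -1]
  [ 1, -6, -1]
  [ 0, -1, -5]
λ = -5: alg = 3, geom = 1

Step 1 — factor the characteristic polynomial to read off the algebraic multiplicities:
  χ_A(x) = (x + 5)^3

Step 2 — compute geometric multiplicities via the rank-nullity identity g(λ) = n − rank(A − λI):
  rank(A − (-5)·I) = 2, so dim ker(A − (-5)·I) = n − 2 = 1

Summary:
  λ = -5: algebraic multiplicity = 3, geometric multiplicity = 1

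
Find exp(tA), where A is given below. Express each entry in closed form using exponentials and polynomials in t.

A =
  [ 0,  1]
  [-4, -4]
e^{tA} =
  [2*t*exp(-2*t) + exp(-2*t), t*exp(-2*t)]
  [-4*t*exp(-2*t), -2*t*exp(-2*t) + exp(-2*t)]

Strategy: write A = P · J · P⁻¹ where J is a Jordan canonical form, so e^{tA} = P · e^{tJ} · P⁻¹, and e^{tJ} can be computed block-by-block.

A has Jordan form
J =
  [-2,  1]
  [ 0, -2]
(up to reordering of blocks).

Per-block formulas:
  For a 2×2 Jordan block J_2(-2): exp(t · J_2(-2)) = e^(-2t)·(I + t·N), where N is the 2×2 nilpotent shift.

After assembling e^{tJ} and conjugating by P, we get:

e^{tA} =
  [2*t*exp(-2*t) + exp(-2*t), t*exp(-2*t)]
  [-4*t*exp(-2*t), -2*t*exp(-2*t) + exp(-2*t)]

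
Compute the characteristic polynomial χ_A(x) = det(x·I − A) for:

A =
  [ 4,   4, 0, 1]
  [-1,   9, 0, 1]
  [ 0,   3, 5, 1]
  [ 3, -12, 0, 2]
x^4 - 20*x^3 + 150*x^2 - 500*x + 625

Expanding det(x·I − A) (e.g. by cofactor expansion or by noting that A is similar to its Jordan form J, which has the same characteristic polynomial as A) gives
  χ_A(x) = x^4 - 20*x^3 + 150*x^2 - 500*x + 625
which factors as (x - 5)^4. The eigenvalues (with algebraic multiplicities) are λ = 5 with multiplicity 4.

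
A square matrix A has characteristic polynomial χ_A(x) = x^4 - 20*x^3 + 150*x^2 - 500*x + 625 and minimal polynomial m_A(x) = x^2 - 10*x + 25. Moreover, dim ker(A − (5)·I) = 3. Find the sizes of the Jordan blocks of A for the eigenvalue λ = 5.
Block sizes for λ = 5: [2, 1, 1]

Step 1 — from the characteristic polynomial, algebraic multiplicity of λ = 5 is 4. From dim ker(A − (5)·I) = 3, there are exactly 3 Jordan blocks for λ = 5.
Step 2 — from the minimal polynomial, the factor (x − 5)^2 tells us the largest block for λ = 5 has size 2.
Step 3 — with total size 4, 3 blocks, and largest block 2, the block sizes (in nonincreasing order) are [2, 1, 1].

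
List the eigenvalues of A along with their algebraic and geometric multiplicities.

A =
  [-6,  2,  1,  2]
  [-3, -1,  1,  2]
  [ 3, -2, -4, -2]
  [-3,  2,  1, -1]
λ = -3: alg = 4, geom = 3

Step 1 — factor the characteristic polynomial to read off the algebraic multiplicities:
  χ_A(x) = (x + 3)^4

Step 2 — compute geometric multiplicities via the rank-nullity identity g(λ) = n − rank(A − λI):
  rank(A − (-3)·I) = 1, so dim ker(A − (-3)·I) = n − 1 = 3

Summary:
  λ = -3: algebraic multiplicity = 4, geometric multiplicity = 3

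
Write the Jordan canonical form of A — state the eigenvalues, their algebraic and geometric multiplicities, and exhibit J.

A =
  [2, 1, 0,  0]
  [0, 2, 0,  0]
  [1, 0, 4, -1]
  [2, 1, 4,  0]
J_2(2) ⊕ J_2(2)

The characteristic polynomial is
  det(x·I − A) = x^4 - 8*x^3 + 24*x^2 - 32*x + 16 = (x - 2)^4

Eigenvalues and multiplicities (the geometric multiplicity of λ is n − rank(A − λI), which equals the number of Jordan blocks for λ):
  λ = 2: algebraic multiplicity = 4, geometric multiplicity = 2

Determining the block sizes for each eigenvalue:
  λ = 2: with am = 4 and gm = 2, the partition is not yet determined (e.g. several partitions of 4 into 2 parts exist). Let N = A − (2)·I. Computing rank(N^1) = 2, rank(N^2) = 0; the number of blocks of size ≥ j is rank(N^{j−1}) − rank(N^j), giving [2, 2]. So we have 2 block(s) of size 2 → block sizes [2, 2]

Assembling the blocks gives a Jordan form
J =
  [2, 1, 0, 0]
  [0, 2, 0, 0]
  [0, 0, 2, 1]
  [0, 0, 0, 2]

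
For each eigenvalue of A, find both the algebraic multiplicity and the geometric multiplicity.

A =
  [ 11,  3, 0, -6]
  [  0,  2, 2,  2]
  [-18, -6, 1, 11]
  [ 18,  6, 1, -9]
λ = -1: alg = 1, geom = 1; λ = 2: alg = 3, geom = 2

Step 1 — factor the characteristic polynomial to read off the algebraic multiplicities:
  χ_A(x) = (x - 2)^3*(x + 1)

Step 2 — compute geometric multiplicities via the rank-nullity identity g(λ) = n − rank(A − λI):
  rank(A − (-1)·I) = 3, so dim ker(A − (-1)·I) = n − 3 = 1
  rank(A − (2)·I) = 2, so dim ker(A − (2)·I) = n − 2 = 2

Summary:
  λ = -1: algebraic multiplicity = 1, geometric multiplicity = 1
  λ = 2: algebraic multiplicity = 3, geometric multiplicity = 2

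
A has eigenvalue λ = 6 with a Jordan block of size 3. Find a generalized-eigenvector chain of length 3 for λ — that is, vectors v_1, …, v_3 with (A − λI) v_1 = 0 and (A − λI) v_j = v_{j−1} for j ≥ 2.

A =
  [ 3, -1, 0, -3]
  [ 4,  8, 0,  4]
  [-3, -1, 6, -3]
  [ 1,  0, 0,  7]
A Jordan chain for λ = 6 of length 3:
v_1 = (2, 0, 2, -2)ᵀ
v_2 = (-3, 4, -3, 1)ᵀ
v_3 = (1, 0, 0, 0)ᵀ

Let N = A − (6)·I. We want v_3 with N^3 v_3 = 0 but N^2 v_3 ≠ 0; then v_{j-1} := N · v_j for j = 3, …, 2.

Pick v_3 = (1, 0, 0, 0)ᵀ.
Then v_2 = N · v_3 = (-3, 4, -3, 1)ᵀ.
Then v_1 = N · v_2 = (2, 0, 2, -2)ᵀ.

Sanity check: (A − (6)·I) v_1 = (0, 0, 0, 0)ᵀ = 0. ✓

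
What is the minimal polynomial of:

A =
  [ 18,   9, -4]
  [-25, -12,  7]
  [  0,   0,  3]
x^3 - 9*x^2 + 27*x - 27

The characteristic polynomial is χ_A(x) = (x - 3)^3, so the eigenvalues are known. The minimal polynomial is
  m_A(x) = Π_λ (x − λ)^{k_λ}
where k_λ is the size of the *largest* Jordan block for λ (equivalently, the smallest k with (A − λI)^k v = 0 for every generalised eigenvector v of λ).

  λ = 3: largest Jordan block has size 3, contributing (x − 3)^3

So m_A(x) = (x - 3)^3 = x^3 - 9*x^2 + 27*x - 27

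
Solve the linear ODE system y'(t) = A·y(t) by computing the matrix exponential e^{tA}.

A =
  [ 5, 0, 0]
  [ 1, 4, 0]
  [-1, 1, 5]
e^{tA} =
  [exp(5*t), 0, 0]
  [exp(5*t) - exp(4*t), exp(4*t), 0]
  [-exp(5*t) + exp(4*t), exp(5*t) - exp(4*t), exp(5*t)]

Strategy: write A = P · J · P⁻¹ where J is a Jordan canonical form, so e^{tA} = P · e^{tJ} · P⁻¹, and e^{tJ} can be computed block-by-block.

A has Jordan form
J =
  [4, 0, 0]
  [0, 5, 0]
  [0, 0, 5]
(up to reordering of blocks).

Per-block formulas:
  For a 1×1 block at λ = 4: exp(t · [4]) = [e^(4t)].
  For a 1×1 block at λ = 5: exp(t · [5]) = [e^(5t)].

After assembling e^{tJ} and conjugating by P, we get:

e^{tA} =
  [exp(5*t), 0, 0]
  [exp(5*t) - exp(4*t), exp(4*t), 0]
  [-exp(5*t) + exp(4*t), exp(5*t) - exp(4*t), exp(5*t)]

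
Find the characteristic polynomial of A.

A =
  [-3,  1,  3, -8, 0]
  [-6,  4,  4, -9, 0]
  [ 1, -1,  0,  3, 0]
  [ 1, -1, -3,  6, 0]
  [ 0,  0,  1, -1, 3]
x^5 - 10*x^4 + 30*x^3 - 135*x + 162

Expanding det(x·I − A) (e.g. by cofactor expansion or by noting that A is similar to its Jordan form J, which has the same characteristic polynomial as A) gives
  χ_A(x) = x^5 - 10*x^4 + 30*x^3 - 135*x + 162
which factors as (x - 3)^4*(x + 2). The eigenvalues (with algebraic multiplicities) are λ = -2 with multiplicity 1, λ = 3 with multiplicity 4.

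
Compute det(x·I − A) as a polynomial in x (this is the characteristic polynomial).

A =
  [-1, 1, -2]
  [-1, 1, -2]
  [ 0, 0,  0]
x^3

Expanding det(x·I − A) (e.g. by cofactor expansion or by noting that A is similar to its Jordan form J, which has the same characteristic polynomial as A) gives
  χ_A(x) = x^3
which factors as x^3. The eigenvalues (with algebraic multiplicities) are λ = 0 with multiplicity 3.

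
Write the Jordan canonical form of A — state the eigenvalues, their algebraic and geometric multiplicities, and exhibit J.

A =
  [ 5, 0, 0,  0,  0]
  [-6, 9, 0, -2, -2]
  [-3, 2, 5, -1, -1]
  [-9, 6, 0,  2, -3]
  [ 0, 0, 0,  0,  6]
J_1(5) ⊕ J_1(5) ⊕ J_1(5) ⊕ J_2(6)

The characteristic polynomial is
  det(x·I − A) = x^5 - 27*x^4 + 291*x^3 - 1565*x^2 + 4200*x - 4500 = (x - 6)^2*(x - 5)^3

Eigenvalues and multiplicities (the geometric multiplicity of λ is n − rank(A − λI), which equals the number of Jordan blocks for λ):
  λ = 5: algebraic multiplicity = 3, geometric multiplicity = 3
  λ = 6: algebraic multiplicity = 2, geometric multiplicity = 1

Determining the block sizes for each eigenvalue:
  λ = 5: gm = am = 3, so every block has size 1 → block sizes [1, 1, 1]
  λ = 6: one block (gm = 1), so the single block has size am = 2 → block sizes [2]

Assembling the blocks gives a Jordan form
J =
  [5, 0, 0, 0, 0]
  [0, 5, 0, 0, 0]
  [0, 0, 5, 0, 0]
  [0, 0, 0, 6, 1]
  [0, 0, 0, 0, 6]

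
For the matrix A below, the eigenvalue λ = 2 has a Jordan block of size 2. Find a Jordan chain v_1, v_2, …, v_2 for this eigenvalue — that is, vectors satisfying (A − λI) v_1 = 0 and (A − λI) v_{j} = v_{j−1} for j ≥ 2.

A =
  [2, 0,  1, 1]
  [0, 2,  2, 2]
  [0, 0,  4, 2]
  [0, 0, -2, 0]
A Jordan chain for λ = 2 of length 2:
v_1 = (1, 2, 2, -2)ᵀ
v_2 = (0, 0, 1, 0)ᵀ

Let N = A − (2)·I. We want v_2 with N^2 v_2 = 0 but N^1 v_2 ≠ 0; then v_{j-1} := N · v_j for j = 2, …, 2.

Pick v_2 = (0, 0, 1, 0)ᵀ.
Then v_1 = N · v_2 = (1, 2, 2, -2)ᵀ.

Sanity check: (A − (2)·I) v_1 = (0, 0, 0, 0)ᵀ = 0. ✓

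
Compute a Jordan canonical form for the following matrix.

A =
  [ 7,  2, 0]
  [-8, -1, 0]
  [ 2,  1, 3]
J_2(3) ⊕ J_1(3)

The characteristic polynomial is
  det(x·I − A) = x^3 - 9*x^2 + 27*x - 27 = (x - 3)^3

Eigenvalues and multiplicities (the geometric multiplicity of λ is n − rank(A − λI), which equals the number of Jordan blocks for λ):
  λ = 3: algebraic multiplicity = 3, geometric multiplicity = 2

Determining the block sizes for each eigenvalue:
  λ = 3: 2 blocks summing to 3 forces exactly one block of size 2 and the rest size 1 → block sizes [2, 1]

Assembling the blocks gives a Jordan form
J =
  [3, 1, 0]
  [0, 3, 0]
  [0, 0, 3]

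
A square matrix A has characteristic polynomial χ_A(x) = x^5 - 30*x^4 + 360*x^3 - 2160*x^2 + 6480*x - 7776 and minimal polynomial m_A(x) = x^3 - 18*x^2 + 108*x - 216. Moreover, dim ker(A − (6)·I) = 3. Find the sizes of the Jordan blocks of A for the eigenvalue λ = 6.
Block sizes for λ = 6: [3, 1, 1]

Step 1 — from the characteristic polynomial, algebraic multiplicity of λ = 6 is 5. From dim ker(A − (6)·I) = 3, there are exactly 3 Jordan blocks for λ = 6.
Step 2 — from the minimal polynomial, the factor (x − 6)^3 tells us the largest block for λ = 6 has size 3.
Step 3 — with total size 5, 3 blocks, and largest block 3, the block sizes (in nonincreasing order) are [3, 1, 1].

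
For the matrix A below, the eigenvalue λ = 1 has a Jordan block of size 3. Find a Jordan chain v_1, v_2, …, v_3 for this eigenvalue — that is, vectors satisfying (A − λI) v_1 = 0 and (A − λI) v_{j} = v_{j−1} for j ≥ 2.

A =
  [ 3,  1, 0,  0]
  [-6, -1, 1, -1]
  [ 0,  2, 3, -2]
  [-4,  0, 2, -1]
A Jordan chain for λ = 1 of length 3:
v_1 = (-2, 4, -4, 0)ᵀ
v_2 = (2, -6, 0, -4)ᵀ
v_3 = (1, 0, 0, 0)ᵀ

Let N = A − (1)·I. We want v_3 with N^3 v_3 = 0 but N^2 v_3 ≠ 0; then v_{j-1} := N · v_j for j = 3, …, 2.

Pick v_3 = (1, 0, 0, 0)ᵀ.
Then v_2 = N · v_3 = (2, -6, 0, -4)ᵀ.
Then v_1 = N · v_2 = (-2, 4, -4, 0)ᵀ.

Sanity check: (A − (1)·I) v_1 = (0, 0, 0, 0)ᵀ = 0. ✓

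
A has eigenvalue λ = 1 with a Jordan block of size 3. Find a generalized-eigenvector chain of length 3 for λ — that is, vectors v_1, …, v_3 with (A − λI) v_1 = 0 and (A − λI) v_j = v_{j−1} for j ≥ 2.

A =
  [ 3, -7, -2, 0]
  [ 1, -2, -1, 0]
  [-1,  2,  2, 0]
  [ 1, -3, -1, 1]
A Jordan chain for λ = 1 of length 3:
v_1 = (-1, 0, -1, 0)ᵀ
v_2 = (2, 1, -1, 1)ᵀ
v_3 = (1, 0, 0, 0)ᵀ

Let N = A − (1)·I. We want v_3 with N^3 v_3 = 0 but N^2 v_3 ≠ 0; then v_{j-1} := N · v_j for j = 3, …, 2.

Pick v_3 = (1, 0, 0, 0)ᵀ.
Then v_2 = N · v_3 = (2, 1, -1, 1)ᵀ.
Then v_1 = N · v_2 = (-1, 0, -1, 0)ᵀ.

Sanity check: (A − (1)·I) v_1 = (0, 0, 0, 0)ᵀ = 0. ✓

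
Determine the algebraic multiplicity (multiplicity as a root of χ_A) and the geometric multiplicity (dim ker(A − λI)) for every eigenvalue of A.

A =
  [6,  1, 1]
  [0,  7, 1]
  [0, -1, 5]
λ = 6: alg = 3, geom = 2

Step 1 — factor the characteristic polynomial to read off the algebraic multiplicities:
  χ_A(x) = (x - 6)^3

Step 2 — compute geometric multiplicities via the rank-nullity identity g(λ) = n − rank(A − λI):
  rank(A − (6)·I) = 1, so dim ker(A − (6)·I) = n − 1 = 2

Summary:
  λ = 6: algebraic multiplicity = 3, geometric multiplicity = 2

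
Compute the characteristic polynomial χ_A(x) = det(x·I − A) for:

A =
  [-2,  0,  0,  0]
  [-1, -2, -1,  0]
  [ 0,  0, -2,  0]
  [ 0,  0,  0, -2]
x^4 + 8*x^3 + 24*x^2 + 32*x + 16

Expanding det(x·I − A) (e.g. by cofactor expansion or by noting that A is similar to its Jordan form J, which has the same characteristic polynomial as A) gives
  χ_A(x) = x^4 + 8*x^3 + 24*x^2 + 32*x + 16
which factors as (x + 2)^4. The eigenvalues (with algebraic multiplicities) are λ = -2 with multiplicity 4.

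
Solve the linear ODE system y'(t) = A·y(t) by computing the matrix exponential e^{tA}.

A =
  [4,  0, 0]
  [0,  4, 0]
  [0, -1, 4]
e^{tA} =
  [exp(4*t), 0, 0]
  [0, exp(4*t), 0]
  [0, -t*exp(4*t), exp(4*t)]

Strategy: write A = P · J · P⁻¹ where J is a Jordan canonical form, so e^{tA} = P · e^{tJ} · P⁻¹, and e^{tJ} can be computed block-by-block.

A has Jordan form
J =
  [4, 1, 0]
  [0, 4, 0]
  [0, 0, 4]
(up to reordering of blocks).

Per-block formulas:
  For a 2×2 Jordan block J_2(4): exp(t · J_2(4)) = e^(4t)·(I + t·N), where N is the 2×2 nilpotent shift.
  For a 1×1 block at λ = 4: exp(t · [4]) = [e^(4t)].

After assembling e^{tJ} and conjugating by P, we get:

e^{tA} =
  [exp(4*t), 0, 0]
  [0, exp(4*t), 0]
  [0, -t*exp(4*t), exp(4*t)]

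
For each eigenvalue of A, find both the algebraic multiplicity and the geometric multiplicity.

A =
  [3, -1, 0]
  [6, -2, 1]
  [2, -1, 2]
λ = 1: alg = 3, geom = 1

Step 1 — factor the characteristic polynomial to read off the algebraic multiplicities:
  χ_A(x) = (x - 1)^3

Step 2 — compute geometric multiplicities via the rank-nullity identity g(λ) = n − rank(A − λI):
  rank(A − (1)·I) = 2, so dim ker(A − (1)·I) = n − 2 = 1

Summary:
  λ = 1: algebraic multiplicity = 3, geometric multiplicity = 1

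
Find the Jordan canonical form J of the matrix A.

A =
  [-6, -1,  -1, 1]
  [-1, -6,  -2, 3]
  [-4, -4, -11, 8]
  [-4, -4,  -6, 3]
J_3(-5) ⊕ J_1(-5)

The characteristic polynomial is
  det(x·I − A) = x^4 + 20*x^3 + 150*x^2 + 500*x + 625 = (x + 5)^4

Eigenvalues and multiplicities (the geometric multiplicity of λ is n − rank(A − λI), which equals the number of Jordan blocks for λ):
  λ = -5: algebraic multiplicity = 4, geometric multiplicity = 2

Determining the block sizes for each eigenvalue:
  λ = -5: with am = 4 and gm = 2, the partition is not yet determined (e.g. several partitions of 4 into 2 parts exist). Let N = A − (-5)·I. Computing rank(N^1) = 2, rank(N^2) = 1, rank(N^3) = 0; the number of blocks of size ≥ j is rank(N^{j−1}) − rank(N^j), giving [2, 1, 1]. So we have 1 block(s) of size 3, 1 block(s) of size 1 → block sizes [3, 1]

Assembling the blocks gives a Jordan form
J =
  [-5,  1,  0,  0]
  [ 0, -5,  1,  0]
  [ 0,  0, -5,  0]
  [ 0,  0,  0, -5]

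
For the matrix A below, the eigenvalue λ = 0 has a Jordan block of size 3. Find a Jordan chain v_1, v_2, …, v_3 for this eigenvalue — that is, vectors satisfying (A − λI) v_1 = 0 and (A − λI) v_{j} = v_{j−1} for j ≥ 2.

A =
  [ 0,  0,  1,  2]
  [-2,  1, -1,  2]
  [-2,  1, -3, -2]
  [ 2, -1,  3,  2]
A Jordan chain for λ = 0 of length 3:
v_1 = (2, 4, 0, 0)ᵀ
v_2 = (0, -2, -2, 2)ᵀ
v_3 = (1, 0, 0, 0)ᵀ

Let N = A − (0)·I. We want v_3 with N^3 v_3 = 0 but N^2 v_3 ≠ 0; then v_{j-1} := N · v_j for j = 3, …, 2.

Pick v_3 = (1, 0, 0, 0)ᵀ.
Then v_2 = N · v_3 = (0, -2, -2, 2)ᵀ.
Then v_1 = N · v_2 = (2, 4, 0, 0)ᵀ.

Sanity check: (A − (0)·I) v_1 = (0, 0, 0, 0)ᵀ = 0. ✓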